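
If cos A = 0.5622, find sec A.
sec A = 1/cos A = 1.779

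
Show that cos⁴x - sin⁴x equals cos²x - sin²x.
LHS = (cos²x - sin²x)(cos²x + sin²x) = (cos²x - sin²x) · 1 = cos²x - sin²x = RHS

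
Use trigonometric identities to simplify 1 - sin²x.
1 - sin²x = cos²x (using Pythagorean identity)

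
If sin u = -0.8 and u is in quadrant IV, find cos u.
cos u = 0.6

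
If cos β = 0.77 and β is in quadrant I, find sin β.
sin β = 0.638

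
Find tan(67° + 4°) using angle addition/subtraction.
tan(67° + 4°) = (tan 67° + tan 4°)/(1 - tan 67° tan 4°) = 2.904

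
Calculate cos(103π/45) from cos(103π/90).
cos(103π/45) = 1 - 2sin²103π/90 = 0.6157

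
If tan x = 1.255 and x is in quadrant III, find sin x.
sin x = -0.7821 (using tan²x + 1 = sec²x)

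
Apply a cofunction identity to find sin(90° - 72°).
sin(90° - 72°) = cos(72°) = 0.309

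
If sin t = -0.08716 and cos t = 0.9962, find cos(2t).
cos(2t) = cos²t - sin²t = 0.9848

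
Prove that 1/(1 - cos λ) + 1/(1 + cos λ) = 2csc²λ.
LHS = [(1 + cos λ) + (1 - cos λ)] / [(1 - cos λ)(1 + cos λ)] = 2/(1 - cos²λ) = 2/sin²λ = 2csc²λ = RHS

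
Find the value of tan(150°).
tan(150°) = -√3/3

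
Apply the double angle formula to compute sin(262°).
sin(262°) = 2 sin 131° cos 131° = -0.9903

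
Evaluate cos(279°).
cos(279°) = 0.1564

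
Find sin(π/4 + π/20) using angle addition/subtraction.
sin(π/4 + π/20) = sin π/4 cos π/20 + cos π/4 sin π/20 = 0.809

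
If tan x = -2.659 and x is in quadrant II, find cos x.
cos x = -0.352 (using tan²x + 1 = sec²x)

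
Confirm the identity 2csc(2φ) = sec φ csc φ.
LHS = 2/sin(2φ) = 2/(2 sin φ cos φ) = 1/(sin φ cos φ) = (1/cos φ)(1/sin φ) = sec φ csc φ = RHS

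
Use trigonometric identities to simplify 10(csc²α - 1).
10(csc²α - 1) = 10(cot²α) (using Pythagorean identity)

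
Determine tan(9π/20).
tan(9π/20) = 6.314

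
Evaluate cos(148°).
cos(148°) = -0.848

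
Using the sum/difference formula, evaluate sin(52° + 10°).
sin(52° + 10°) = sin 52° cos 10° + cos 52° sin 10° = 0.8829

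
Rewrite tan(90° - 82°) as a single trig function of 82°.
tan(90° - 82°) = cot(82°)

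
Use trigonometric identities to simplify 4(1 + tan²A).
4(1 + tan²A) = 4(sec²A) (using Pythagorean identity)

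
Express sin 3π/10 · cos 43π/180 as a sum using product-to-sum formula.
sin 3π/10 cos 43π/180 = (1/2)[sin(3π/10+43π/180) + sin(3π/10-43π/180)]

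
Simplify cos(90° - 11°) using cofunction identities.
cos(90° - 11°) = sin(11°)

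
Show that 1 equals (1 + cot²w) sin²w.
RHS = csc²w · sin²w = (1/sin²w) · sin²w = 1 = LHS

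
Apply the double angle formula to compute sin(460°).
sin(460°) = 2 sin 230° cos 230° = 0.9848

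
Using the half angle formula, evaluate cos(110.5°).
cos(110.5°) = -√((1 + cos 221°)/2) = -0.3502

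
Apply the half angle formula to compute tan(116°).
tan(116°) = sin 232° / (1 + cos 232°) = -2.05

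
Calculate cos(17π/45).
cos(17π/45) = 0.3746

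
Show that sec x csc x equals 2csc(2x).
RHS = 2/sin(2x) = 2/(2 sin x cos x) = 1/(sin x cos x) = (1/cos x)(1/sin x) = sec x csc x = LHS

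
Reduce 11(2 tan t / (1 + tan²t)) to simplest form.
11(2 tan t / (1 + tan²t)) = 11(sin(2t)) (using Double angle)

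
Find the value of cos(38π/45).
cos(38π/45) = -0.8829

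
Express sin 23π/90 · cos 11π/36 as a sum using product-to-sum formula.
sin 23π/90 cos 11π/36 = (1/2)[sin(23π/90+11π/36) + sin(23π/90-11π/36)]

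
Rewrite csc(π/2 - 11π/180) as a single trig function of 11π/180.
csc(π/2 - 11π/180) = sec(11π/180)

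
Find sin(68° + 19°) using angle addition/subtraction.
sin(68° + 19°) = sin 68° cos 19° + cos 68° sin 19° = 0.9986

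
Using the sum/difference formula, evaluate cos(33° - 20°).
cos(33° - 20°) = cos 33° cos 20° + sin 33° sin 20° = 0.9744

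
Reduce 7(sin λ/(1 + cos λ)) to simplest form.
7(sin λ/(1 + cos λ)) = 7(tan(λ/2)) (using Half angle)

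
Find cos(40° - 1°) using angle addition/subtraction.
cos(40° - 1°) = cos 40° cos 1° + sin 40° sin 1° = 0.7771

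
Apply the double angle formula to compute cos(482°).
cos(482°) = cos²241° - sin²241° = -0.5299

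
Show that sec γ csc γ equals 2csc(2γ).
RHS = 2/sin(2γ) = 2/(2 sin γ cos γ) = 1/(sin γ cos γ) = (1/cos γ)(1/sin γ) = sec γ csc γ = LHS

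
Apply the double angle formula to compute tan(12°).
tan(12°) = 2 tan 6° / (1 - tan²6°) = 0.2126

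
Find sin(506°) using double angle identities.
sin(506°) = 2 sin 253° cos 253° = 0.5592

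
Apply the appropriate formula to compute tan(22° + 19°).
tan(22° + 19°) = (tan 22° + tan 19°)/(1 - tan 22° tan 19°) = 0.8693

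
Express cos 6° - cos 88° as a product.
cos 6° - cos 88° = -2 sin(47°) sin(-41°)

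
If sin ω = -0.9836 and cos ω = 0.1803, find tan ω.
tan ω = sin ω / cos ω = -5.455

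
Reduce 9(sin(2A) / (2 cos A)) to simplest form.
9(sin(2A) / (2 cos A)) = 9(sin A) (using Double angle)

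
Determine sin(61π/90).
sin(61π/90) = 0.848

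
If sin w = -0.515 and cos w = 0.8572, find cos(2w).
cos(2w) = cos²w - sin²w = 0.4696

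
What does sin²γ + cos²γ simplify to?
sin²γ + cos²γ = 1 (using Pythagorean identity)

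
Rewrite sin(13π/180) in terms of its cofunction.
sin(13π/180) = cos(π/2 - 13π/180) = cos(77π/180)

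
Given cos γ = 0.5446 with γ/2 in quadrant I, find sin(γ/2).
sin(γ/2) = ±√((1 - cos γ)/2); positive since γ/2 ∈ QI, so sin(γ/2) = 0.4772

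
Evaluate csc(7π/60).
csc(7π/60) = 2.79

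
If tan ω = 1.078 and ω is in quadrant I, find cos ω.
cos ω = 0.6801 (using tan²ω + 1 = sec²ω)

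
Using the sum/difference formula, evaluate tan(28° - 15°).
tan(28° - 15°) = (tan 28° - tan 15°)/(1 + tan 28° tan 15°) = 0.2309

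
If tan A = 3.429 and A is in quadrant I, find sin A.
sin A = 0.96 (using tan²A + 1 = sec²A)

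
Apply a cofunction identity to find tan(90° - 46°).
tan(90° - 46°) = cot(46°) = 0.9657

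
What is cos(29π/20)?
cos(29π/20) = -0.1564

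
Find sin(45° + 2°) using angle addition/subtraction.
sin(45° + 2°) = sin 45° cos 2° + cos 45° sin 2° = 0.7314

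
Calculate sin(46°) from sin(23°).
sin(46°) = 2 sin 23° cos 23° = 0.7193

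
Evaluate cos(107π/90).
cos(107π/90) = -0.829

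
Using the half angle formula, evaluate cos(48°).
cos(48°) = √((1 + cos 96°)/2) = 0.6691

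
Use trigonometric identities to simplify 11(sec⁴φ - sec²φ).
11(sec⁴φ - sec²φ) = 11(tan⁴φ + tan²φ) (using Pythagorean)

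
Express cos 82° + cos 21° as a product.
cos 82° + cos 21° = 2 cos(51.5°) cos(30.5°)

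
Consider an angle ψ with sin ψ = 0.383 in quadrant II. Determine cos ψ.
cos ψ = ±√(1 - sin²ψ) = -0.9237 (negative in QII)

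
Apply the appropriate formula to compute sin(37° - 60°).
sin(37° - 60°) = sin 37° cos 60° - cos 37° sin 60° = -0.3907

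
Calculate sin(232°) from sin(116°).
sin(232°) = 2 sin 116° cos 116° = -0.788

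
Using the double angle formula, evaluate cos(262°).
cos(262°) = cos²131° - sin²131° = -0.1392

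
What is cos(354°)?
cos(354°) = 0.9945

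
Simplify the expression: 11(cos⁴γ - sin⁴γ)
11(cos⁴γ - sin⁴γ) = 11(cos(2γ)) (using Factoring + double angle)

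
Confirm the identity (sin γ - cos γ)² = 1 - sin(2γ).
LHS = sin²γ - 2 sin γ cos γ + cos²γ = (sin²γ + cos²γ) - 2 sin γ cos γ = 1 - sin(2γ) = RHS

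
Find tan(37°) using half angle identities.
tan(37°) = sin 74° / (1 + cos 74°) = 0.7536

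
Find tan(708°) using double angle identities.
tan(708°) = 2 tan 354° / (1 - tan²354°) = -0.2126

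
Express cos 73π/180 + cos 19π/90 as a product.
cos 73π/180 + cos 19π/90 = 2 cos(37π/120) cos(7π/72)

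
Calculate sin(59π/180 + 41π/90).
sin(59π/180 + 41π/90) = sin 59π/180 cos 41π/90 + cos 59π/180 sin 41π/90 = 0.6293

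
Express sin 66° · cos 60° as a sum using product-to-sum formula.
sin 66° cos 60° = (1/2)[sin(66°+60°) + sin(66°-60°)]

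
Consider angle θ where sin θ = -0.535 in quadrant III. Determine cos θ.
cos θ = ±√(1 - sin²θ) = -0.8449 (negative in QIII)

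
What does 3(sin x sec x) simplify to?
3(sin x sec x) = 3(tan x) (using Reciprocal + quotient)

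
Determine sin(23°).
sin(23°) = 0.3907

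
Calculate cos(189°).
cos(189°) = -0.9877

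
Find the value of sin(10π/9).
sin(10π/9) = -0.342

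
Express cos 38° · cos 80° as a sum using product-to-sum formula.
cos 38° cos 80° = (1/2)[cos(38°-80°) + cos(38°+80°)]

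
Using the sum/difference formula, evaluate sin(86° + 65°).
sin(86° + 65°) = sin 86° cos 65° + cos 86° sin 65° = 0.4848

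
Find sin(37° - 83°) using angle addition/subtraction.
sin(37° - 83°) = sin 37° cos 83° - cos 37° sin 83° = -0.7193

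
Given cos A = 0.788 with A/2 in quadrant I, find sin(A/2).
sin(A/2) = ±√((1 - cos A)/2); positive since A/2 ∈ QI, so sin(A/2) = 0.3256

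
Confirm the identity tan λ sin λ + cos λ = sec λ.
LHS = sin²λ/cos λ + cos λ = (sin²λ + cos²λ)/cos λ = 1/cos λ = sec λ = RHS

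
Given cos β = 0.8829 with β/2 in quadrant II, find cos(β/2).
cos(β/2) = ±√((1 + cos β)/2); negative since β/2 ∈ QII, so cos(β/2) = -0.9703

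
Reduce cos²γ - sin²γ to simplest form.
cos²γ - sin²γ = cos(2γ) (using Double angle)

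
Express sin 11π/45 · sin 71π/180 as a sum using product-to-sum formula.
sin 11π/45 sin 71π/180 = (1/2)[cos(11π/45-71π/180) - cos(11π/45+71π/180)]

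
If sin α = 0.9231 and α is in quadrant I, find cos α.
cos α = 0.3846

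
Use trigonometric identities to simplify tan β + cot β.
tan β + cot β = sec β csc β (using Quotient identities)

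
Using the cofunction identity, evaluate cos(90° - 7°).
cos(90° - 7°) = sin(7°) = 0.1219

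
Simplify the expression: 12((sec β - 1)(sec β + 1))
12((sec β - 1)(sec β + 1)) = 12(tan²β) (using Diff. of squares)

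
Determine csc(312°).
csc(312°) = -1.346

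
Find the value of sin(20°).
sin(20°) = 0.342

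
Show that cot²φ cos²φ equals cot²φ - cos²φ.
RHS = cos²φ/sin²φ - cos²φ = cos²φ(1/sin²φ - 1) = cos²φ · (1 - sin²φ)/sin²φ = cos²φ · cos²φ/sin²φ = cos²φ · cot²φ = LHS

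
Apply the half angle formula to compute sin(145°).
sin(145°) = √((1 - cos 290°)/2) = 0.5736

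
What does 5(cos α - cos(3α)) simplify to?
5(cos α - cos(3α)) = 5(2 sin(2α) sin α) (using Sum-to-product)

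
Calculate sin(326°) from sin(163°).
sin(326°) = 2 sin 163° cos 163° = -0.5592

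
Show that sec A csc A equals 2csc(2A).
RHS = 2/sin(2A) = 2/(2 sin A cos A) = 1/(sin A cos A) = (1/cos A)(1/sin A) = sec A csc A = LHS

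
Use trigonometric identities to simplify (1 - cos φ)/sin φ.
(1 - cos φ)/sin φ = tan(φ/2) (using Half angle)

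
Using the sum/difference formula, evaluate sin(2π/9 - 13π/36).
sin(2π/9 - 13π/36) = sin 2π/9 cos 13π/36 - cos 2π/9 sin 13π/36 = -0.4226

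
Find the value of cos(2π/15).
cos(2π/15) = 0.9135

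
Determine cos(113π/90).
cos(113π/90) = -0.6947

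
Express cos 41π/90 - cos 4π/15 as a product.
cos 41π/90 - cos 4π/15 = -2 sin(13π/36) sin(17π/180)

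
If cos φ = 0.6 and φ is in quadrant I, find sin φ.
sin φ = 0.8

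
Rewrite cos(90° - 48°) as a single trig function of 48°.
cos(90° - 48°) = sin(48°)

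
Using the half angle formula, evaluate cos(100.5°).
cos(100.5°) = -√((1 + cos 201°)/2) = -0.1822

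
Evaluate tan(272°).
tan(272°) = -28.64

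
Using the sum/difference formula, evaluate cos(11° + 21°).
cos(11° + 21°) = cos 11° cos 21° - sin 11° sin 21° = 0.848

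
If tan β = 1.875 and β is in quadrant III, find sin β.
sin β = -0.8824 (using tan²β + 1 = sec²β)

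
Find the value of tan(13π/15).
tan(13π/15) = -0.4452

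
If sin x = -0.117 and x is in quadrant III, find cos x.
cos x = -0.9931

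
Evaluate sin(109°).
sin(109°) = 0.9455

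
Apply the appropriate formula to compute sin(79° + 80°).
sin(79° + 80°) = sin 79° cos 80° + cos 79° sin 80° = 0.3584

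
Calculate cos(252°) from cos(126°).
cos(252°) = cos²126° - sin²126° = -0.309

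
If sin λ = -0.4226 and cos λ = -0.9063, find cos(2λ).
cos(2λ) = cos²λ - sin²λ = 0.6428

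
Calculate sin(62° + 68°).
sin(62° + 68°) = sin 62° cos 68° + cos 62° sin 68° = 0.766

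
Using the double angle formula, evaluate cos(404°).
cos(404°) = cos²202° - sin²202° = 0.7193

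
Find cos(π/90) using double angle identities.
cos(π/90) = cos²π/180 - sin²π/180 = 0.9994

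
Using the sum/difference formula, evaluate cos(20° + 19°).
cos(20° + 19°) = cos 20° cos 19° - sin 20° sin 19° = 0.7771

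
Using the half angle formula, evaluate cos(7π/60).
cos(7π/60) = √((1 + cos 7π/30)/2) = 0.9336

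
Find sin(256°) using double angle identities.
sin(256°) = 2 sin 128° cos 128° = -0.9703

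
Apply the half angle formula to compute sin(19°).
sin(19°) = √((1 - cos 38°)/2) = 0.3256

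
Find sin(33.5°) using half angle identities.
sin(33.5°) = √((1 - cos 67°)/2) = 0.5519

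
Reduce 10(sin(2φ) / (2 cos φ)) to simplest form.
10(sin(2φ) / (2 cos φ)) = 10(sin φ) (using Double angle)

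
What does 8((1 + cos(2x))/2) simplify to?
8((1 + cos(2x))/2) = 8(cos²x) (using Power reduction)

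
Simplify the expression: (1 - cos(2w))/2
(1 - cos(2w))/2 = sin²w (using Power reduction)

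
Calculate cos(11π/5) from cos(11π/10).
cos(11π/5) = cos²11π/10 - sin²11π/10 = 0.809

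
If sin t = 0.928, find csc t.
csc t = 1/sin t = 1.078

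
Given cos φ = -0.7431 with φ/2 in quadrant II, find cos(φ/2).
cos(φ/2) = ±√((1 + cos φ)/2); negative since φ/2 ∈ QII, so cos(φ/2) = -0.3584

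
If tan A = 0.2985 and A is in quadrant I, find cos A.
cos A = 0.9582 (using tan²A + 1 = sec²A)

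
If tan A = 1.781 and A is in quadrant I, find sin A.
sin A = 0.872 (using tan²A + 1 = sec²A)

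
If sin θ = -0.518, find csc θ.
csc θ = 1/sin θ = -1.931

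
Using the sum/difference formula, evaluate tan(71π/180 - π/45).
tan(71π/180 - π/45) = (tan 71π/180 - tan π/45)/(1 + tan 71π/180 tan π/45) = 2.356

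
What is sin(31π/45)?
sin(31π/45) = 0.829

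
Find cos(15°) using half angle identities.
cos(15°) = √((1 + cos 30°)/2) = (√6+√2)/4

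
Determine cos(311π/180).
cos(311π/180) = 0.6561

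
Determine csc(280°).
csc(280°) = -1.015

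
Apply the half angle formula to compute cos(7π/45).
cos(7π/45) = √((1 + cos 14π/45)/2) = 0.8829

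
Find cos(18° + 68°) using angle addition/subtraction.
cos(18° + 68°) = cos 18° cos 68° - sin 18° sin 68° = 0.06976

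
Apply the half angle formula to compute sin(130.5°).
sin(130.5°) = √((1 - cos 261°)/2) = 0.7604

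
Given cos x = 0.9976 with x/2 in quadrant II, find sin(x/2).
sin(x/2) = ±√((1 - cos x)/2); positive since x/2 ∈ QII, so sin(x/2) = 0.03464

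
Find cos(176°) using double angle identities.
cos(176°) = cos²88° - sin²88° = -0.9976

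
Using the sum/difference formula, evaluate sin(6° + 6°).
sin(6° + 6°) = sin 6° cos 6° + cos 6° sin 6° = 0.2079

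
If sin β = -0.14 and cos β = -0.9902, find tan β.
tan β = sin β / cos β = 0.1414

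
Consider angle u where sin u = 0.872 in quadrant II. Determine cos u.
cos u = ±√(1 - sin²u) = -0.4895 (negative in QII)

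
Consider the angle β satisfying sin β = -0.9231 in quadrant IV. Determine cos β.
cos β = √(1 - sin²β) = 0.3846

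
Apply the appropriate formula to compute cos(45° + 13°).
cos(45° + 13°) = cos 45° cos 13° - sin 45° sin 13° = 0.5299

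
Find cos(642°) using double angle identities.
cos(642°) = cos²321° - sin²321° = 0.2079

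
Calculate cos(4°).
cos(4°) = 0.9976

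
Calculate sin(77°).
sin(77°) = 0.9744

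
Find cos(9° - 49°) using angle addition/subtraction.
cos(9° - 49°) = cos 9° cos 49° + sin 9° sin 49° = 0.766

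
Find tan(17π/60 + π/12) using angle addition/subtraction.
tan(17π/60 + π/12) = (tan 17π/60 + tan π/12)/(1 - tan 17π/60 tan π/12) = 2.246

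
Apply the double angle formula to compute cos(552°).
cos(552°) = cos²276° - sin²276° = -0.9781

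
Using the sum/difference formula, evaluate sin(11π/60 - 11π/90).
sin(11π/60 - 11π/90) = sin 11π/60 cos 11π/90 - cos 11π/60 sin 11π/90 = 0.1908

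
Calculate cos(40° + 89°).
cos(40° + 89°) = cos 40° cos 89° - sin 40° sin 89° = -0.6293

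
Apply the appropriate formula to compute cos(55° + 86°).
cos(55° + 86°) = cos 55° cos 86° - sin 55° sin 86° = -0.7771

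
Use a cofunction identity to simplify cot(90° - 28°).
cot(90° - 28°) = tan(28°)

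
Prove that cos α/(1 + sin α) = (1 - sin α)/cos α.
RHS = (1 - sin α)(1 + sin α) / (cos α(1 + sin α)) = (1 - sin²α) / (cos α(1 + sin α)) = cos²α / (cos α(1 + sin α)) = cos α/(1 + sin α) = LHS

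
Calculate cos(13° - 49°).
cos(13° - 49°) = cos 13° cos 49° + sin 13° sin 49° = 0.809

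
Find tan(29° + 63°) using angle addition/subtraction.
tan(29° + 63°) = (tan 29° + tan 63°)/(1 - tan 29° tan 63°) = -28.64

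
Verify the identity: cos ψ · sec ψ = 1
LHS = cos ψ · (1/cos ψ) = 1 = RHS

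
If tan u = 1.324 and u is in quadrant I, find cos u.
cos u = 0.6027 (using tan²u + 1 = sec²u)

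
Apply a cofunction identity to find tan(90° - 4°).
tan(90° - 4°) = cot(4°) = 14.3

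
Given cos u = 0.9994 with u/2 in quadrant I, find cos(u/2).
cos(u/2) = ±√((1 + cos u)/2); positive since u/2 ∈ QI, so cos(u/2) = 0.9998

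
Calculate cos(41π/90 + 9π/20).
cos(41π/90 + 9π/20) = cos 41π/90 cos 9π/20 - sin 41π/90 sin 9π/20 = -0.9563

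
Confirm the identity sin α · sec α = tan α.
LHS = sin α · (1/cos α) = sin α/cos α = tan α = RHS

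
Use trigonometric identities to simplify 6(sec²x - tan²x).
6(sec²x - tan²x) = 6 (using Pythagorean identity)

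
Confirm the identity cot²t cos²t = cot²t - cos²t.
RHS = cos²t/sin²t - cos²t = cos²t(1/sin²t - 1) = cos²t · (1 - sin²t)/sin²t = cos²t · cos²t/sin²t = cos²t · cot²t = LHS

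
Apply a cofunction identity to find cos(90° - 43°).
cos(90° - 43°) = sin(43°) = 0.682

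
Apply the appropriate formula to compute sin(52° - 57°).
sin(52° - 57°) = sin 52° cos 57° - cos 52° sin 57° = -0.08716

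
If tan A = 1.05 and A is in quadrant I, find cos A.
cos A = 0.6897 (using tan²A + 1 = sec²A)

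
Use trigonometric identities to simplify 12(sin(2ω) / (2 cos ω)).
12(sin(2ω) / (2 cos ω)) = 12(sin ω) (using Double angle)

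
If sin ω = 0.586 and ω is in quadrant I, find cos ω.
cos ω = 0.8103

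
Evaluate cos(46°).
cos(46°) = 0.6947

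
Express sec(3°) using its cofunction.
sec(3°) = csc(90° - 3°) = csc(87°)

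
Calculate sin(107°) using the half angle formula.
sin(107°) = √((1 - cos 214°)/2) = 0.9563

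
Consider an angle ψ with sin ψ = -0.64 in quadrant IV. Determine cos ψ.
cos ψ = √(1 - sin²ψ) = 0.7684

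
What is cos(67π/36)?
cos(67π/36) = 0.9063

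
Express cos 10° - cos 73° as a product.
cos 10° - cos 73° = -2 sin(41.5°) sin(-31.5°)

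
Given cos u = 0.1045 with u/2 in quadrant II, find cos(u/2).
cos(u/2) = ±√((1 + cos u)/2); negative since u/2 ∈ QII, so cos(u/2) = -0.7431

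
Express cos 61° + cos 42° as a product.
cos 61° + cos 42° = 2 cos(51.5°) cos(9.5°)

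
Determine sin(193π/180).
sin(193π/180) = -0.225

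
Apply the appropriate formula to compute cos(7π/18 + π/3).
cos(7π/18 + π/3) = cos 7π/18 cos π/3 - sin 7π/18 sin π/3 = -0.6428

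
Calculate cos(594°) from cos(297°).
cos(594°) = cos²297° - sin²297° = -0.5878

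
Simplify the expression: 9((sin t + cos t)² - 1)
9((sin t + cos t)² - 1) = 9(sin(2t)) (using Pythagorean + double angle)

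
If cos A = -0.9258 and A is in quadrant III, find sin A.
sin A = -0.378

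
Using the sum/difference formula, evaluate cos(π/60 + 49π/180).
cos(π/60 + 49π/180) = cos π/60 cos 49π/180 - sin π/60 sin 49π/180 = 0.6157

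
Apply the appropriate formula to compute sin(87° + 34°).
sin(87° + 34°) = sin 87° cos 34° + cos 87° sin 34° = 0.8572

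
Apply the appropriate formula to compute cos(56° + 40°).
cos(56° + 40°) = cos 56° cos 40° - sin 56° sin 40° = -0.1045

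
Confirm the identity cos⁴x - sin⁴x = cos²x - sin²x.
LHS = (cos²x - sin²x)(cos²x + sin²x) = (cos²x - sin²x) · 1 = cos²x - sin²x = RHS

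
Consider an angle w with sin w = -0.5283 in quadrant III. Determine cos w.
cos w = ±√(1 - sin²w) = -0.8491 (negative in QIII)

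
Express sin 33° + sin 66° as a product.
sin 33° + sin 66° = 2 sin(49.5°) cos(-16.5°)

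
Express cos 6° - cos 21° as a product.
cos 6° - cos 21° = -2 sin(13.5°) sin(-7.5°)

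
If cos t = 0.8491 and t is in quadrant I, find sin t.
sin t = 0.5282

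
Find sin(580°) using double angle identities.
sin(580°) = 2 sin 290° cos 290° = -0.6428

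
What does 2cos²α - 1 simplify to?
2cos²α - 1 = cos(2α) (using Double angle)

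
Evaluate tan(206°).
tan(206°) = 0.4877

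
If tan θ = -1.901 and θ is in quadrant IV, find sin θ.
sin θ = -0.885 (using tan²θ + 1 = sec²θ)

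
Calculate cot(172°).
cot(172°) = -7.115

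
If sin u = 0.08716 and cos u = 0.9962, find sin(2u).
sin(2u) = 2 sin u cos u = 0.1737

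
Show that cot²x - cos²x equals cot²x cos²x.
LHS = cos²x/sin²x - cos²x = cos²x(1/sin²x - 1) = cos²x · (1 - sin²x)/sin²x = cos²x · cos²x/sin²x = cos²x · cot²x = RHS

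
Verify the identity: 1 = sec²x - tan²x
RHS = 1/cos²x - sin²x/cos²x = (1 - sin²x)/cos²x = cos²x/cos²x = 1 = LHS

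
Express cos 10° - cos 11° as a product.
cos 10° - cos 11° = -2 sin(10.5°) sin(-0.5°)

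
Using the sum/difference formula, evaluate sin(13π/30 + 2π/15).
sin(13π/30 + 2π/15) = sin 13π/30 cos 2π/15 + cos 13π/30 sin 2π/15 = 0.9781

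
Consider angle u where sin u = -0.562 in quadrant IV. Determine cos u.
cos u = √(1 - sin²u) = 0.8271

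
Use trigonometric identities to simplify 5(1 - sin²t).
5(1 - sin²t) = 5(cos²t) (using Pythagorean identity)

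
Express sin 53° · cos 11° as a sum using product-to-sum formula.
sin 53° cos 11° = (1/2)[sin(53°+11°) + sin(53°-11°)]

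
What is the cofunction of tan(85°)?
tan(85°) = cot(90° - 85°) = cot(5°)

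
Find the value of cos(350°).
cos(350°) = 0.9848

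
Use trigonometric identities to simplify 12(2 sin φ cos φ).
12(2 sin φ cos φ) = 12(sin(2φ)) (using Double angle)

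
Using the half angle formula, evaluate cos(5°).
cos(5°) = √((1 + cos 10°)/2) = 0.9962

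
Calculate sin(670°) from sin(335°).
sin(670°) = 2 sin 335° cos 335° = -0.766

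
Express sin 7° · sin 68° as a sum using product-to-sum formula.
sin 7° sin 68° = (1/2)[cos(7°-68°) - cos(7°+68°)]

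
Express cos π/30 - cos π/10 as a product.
cos π/30 - cos π/10 = -2 sin(π/15) sin(-π/30)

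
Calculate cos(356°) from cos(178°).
cos(356°) = cos²178° - sin²178° = 0.9976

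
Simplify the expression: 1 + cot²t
1 + cot²t = csc²t (using Pythagorean identity)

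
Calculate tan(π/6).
tan(π/6) = √3/3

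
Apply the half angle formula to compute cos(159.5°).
cos(159.5°) = -√((1 + cos 319°)/2) = -0.9367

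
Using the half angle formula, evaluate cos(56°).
cos(56°) = √((1 + cos 112°)/2) = 0.5592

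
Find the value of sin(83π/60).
sin(83π/60) = -0.9336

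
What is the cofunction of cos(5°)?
cos(5°) = sin(90° - 5°) = sin(85°)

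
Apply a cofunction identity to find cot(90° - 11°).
cot(90° - 11°) = tan(11°) = 0.1944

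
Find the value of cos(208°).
cos(208°) = -0.8829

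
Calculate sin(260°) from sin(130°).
sin(260°) = 2 sin 130° cos 130° = -0.9848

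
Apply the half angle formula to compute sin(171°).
sin(171°) = √((1 - cos 342°)/2) = 0.1564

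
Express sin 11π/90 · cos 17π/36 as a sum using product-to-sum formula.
sin 11π/90 cos 17π/36 = (1/2)[sin(11π/90+17π/36) + sin(11π/90-17π/36)]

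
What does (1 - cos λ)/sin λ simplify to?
(1 - cos λ)/sin λ = tan(λ/2) (using Half angle)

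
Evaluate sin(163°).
sin(163°) = 0.2924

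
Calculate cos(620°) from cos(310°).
cos(620°) = cos²310° - sin²310° = -0.1736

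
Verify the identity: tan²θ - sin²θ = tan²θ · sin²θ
LHS = sin²θ/cos²θ - sin²θ = sin²θ(1/cos²θ - 1) = sin²θ · (1 - cos²θ)/cos²θ = sin²θ · sin²θ/cos²θ = sin²θ · tan²θ = RHS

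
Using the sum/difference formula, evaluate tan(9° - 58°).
tan(9° - 58°) = (tan 9° - tan 58°)/(1 + tan 9° tan 58°) = -1.15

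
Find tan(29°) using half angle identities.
tan(29°) = sin 58° / (1 + cos 58°) = 0.5543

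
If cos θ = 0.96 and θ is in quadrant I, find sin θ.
sin θ = 0.28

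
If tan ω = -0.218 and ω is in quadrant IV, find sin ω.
sin ω = -0.213 (using tan²ω + 1 = sec²ω)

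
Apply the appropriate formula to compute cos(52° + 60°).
cos(52° + 60°) = cos 52° cos 60° - sin 52° sin 60° = -0.3746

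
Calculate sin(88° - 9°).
sin(88° - 9°) = sin 88° cos 9° - cos 88° sin 9° = 0.9816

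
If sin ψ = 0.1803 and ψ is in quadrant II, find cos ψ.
cos ψ = -0.9836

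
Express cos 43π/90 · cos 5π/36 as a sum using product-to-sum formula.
cos 43π/90 cos 5π/36 = (1/2)[cos(43π/90-5π/36) + cos(43π/90+5π/36)]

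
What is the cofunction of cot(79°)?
cot(79°) = tan(90° - 79°) = tan(11°)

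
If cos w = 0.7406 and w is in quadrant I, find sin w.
sin w = 0.6719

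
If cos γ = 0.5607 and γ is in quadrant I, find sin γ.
sin γ = 0.828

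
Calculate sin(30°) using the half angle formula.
sin(30°) = √((1 - cos 60°)/2) = 1/2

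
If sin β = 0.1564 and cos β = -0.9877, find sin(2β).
sin(2β) = 2 sin β cos β = -0.309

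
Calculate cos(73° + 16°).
cos(73° + 16°) = cos 73° cos 16° - sin 73° sin 16° = 0.01745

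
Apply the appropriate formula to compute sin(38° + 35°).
sin(38° + 35°) = sin 38° cos 35° + cos 38° sin 35° = 0.9563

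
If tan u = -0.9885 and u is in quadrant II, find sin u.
sin u = 0.703 (using tan²u + 1 = sec²u)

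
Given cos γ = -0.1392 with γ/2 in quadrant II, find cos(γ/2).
cos(γ/2) = ±√((1 + cos γ)/2); negative since γ/2 ∈ QII, so cos(γ/2) = -0.656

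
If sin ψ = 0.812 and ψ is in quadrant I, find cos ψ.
cos ψ = 0.5837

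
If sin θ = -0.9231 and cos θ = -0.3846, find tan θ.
tan θ = sin θ / cos θ = 2.4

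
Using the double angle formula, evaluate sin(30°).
sin(30°) = 2 sin 15° cos 15° = 1/2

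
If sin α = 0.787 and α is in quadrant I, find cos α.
cos α = 0.617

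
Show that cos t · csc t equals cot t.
LHS = cos t · (1/sin t) = cos t/sin t = cot t = RHS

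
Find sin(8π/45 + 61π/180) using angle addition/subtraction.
sin(8π/45 + 61π/180) = sin 8π/45 cos 61π/180 + cos 8π/45 sin 61π/180 = 0.9986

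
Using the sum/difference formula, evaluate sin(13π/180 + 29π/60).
sin(13π/180 + 29π/60) = sin 13π/180 cos 29π/60 + cos 13π/180 sin 29π/60 = 0.9848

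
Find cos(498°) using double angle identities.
cos(498°) = cos²249° - sin²249° = -0.7431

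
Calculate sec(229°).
sec(229°) = -1.524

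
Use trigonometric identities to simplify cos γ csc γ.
cos γ csc γ = cot γ (using Reciprocal + quotient)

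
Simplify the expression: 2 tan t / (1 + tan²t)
2 tan t / (1 + tan²t) = sin(2t) (using Double angle)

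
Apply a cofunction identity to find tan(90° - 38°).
tan(90° - 38°) = cot(38°) = 1.28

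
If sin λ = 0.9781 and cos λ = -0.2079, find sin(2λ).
sin(2λ) = 2 sin λ cos λ = -0.4067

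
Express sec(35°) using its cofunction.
sec(35°) = csc(90° - 35°) = csc(55°)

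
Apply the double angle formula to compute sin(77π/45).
sin(77π/45) = 2 sin 77π/90 cos 77π/90 = -0.788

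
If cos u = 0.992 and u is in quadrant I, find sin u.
sin u = 0.1262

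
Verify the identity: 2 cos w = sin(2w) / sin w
RHS = 2 sin w cos w / sin w = 2 cos w = LHS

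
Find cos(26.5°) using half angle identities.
cos(26.5°) = √((1 + cos 53°)/2) = 0.8949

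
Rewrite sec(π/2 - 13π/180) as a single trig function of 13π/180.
sec(π/2 - 13π/180) = csc(13π/180)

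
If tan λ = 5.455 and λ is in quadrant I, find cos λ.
cos λ = 0.1803 (using tan²λ + 1 = sec²λ)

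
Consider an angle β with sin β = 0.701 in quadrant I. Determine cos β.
cos β = √(1 - sin²β) = 0.7132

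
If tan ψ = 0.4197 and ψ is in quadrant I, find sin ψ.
sin ψ = 0.387 (using tan²ψ + 1 = sec²ψ)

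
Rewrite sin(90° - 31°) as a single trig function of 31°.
sin(90° - 31°) = cos(31°)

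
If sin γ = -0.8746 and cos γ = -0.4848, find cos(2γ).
cos(2γ) = cos²γ - sin²γ = -0.5299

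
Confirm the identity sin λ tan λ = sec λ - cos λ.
RHS = 1/cos λ - cos λ = (1 - cos²λ)/cos λ = sin²λ/cos λ = sin λ · (sin λ/cos λ) = sin λ tan λ = LHS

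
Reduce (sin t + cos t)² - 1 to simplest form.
(sin t + cos t)² - 1 = sin(2t) (using Pythagorean + double angle)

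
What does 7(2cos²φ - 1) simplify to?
7(2cos²φ - 1) = 7(cos(2φ)) (using Double angle)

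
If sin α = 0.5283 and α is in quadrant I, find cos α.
cos α = 0.8491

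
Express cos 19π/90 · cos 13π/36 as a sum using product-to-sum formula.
cos 19π/90 cos 13π/36 = (1/2)[cos(19π/90-13π/36) + cos(19π/90+13π/36)]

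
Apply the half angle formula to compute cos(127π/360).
cos(127π/360) = √((1 + cos 127π/180)/2) = 0.4462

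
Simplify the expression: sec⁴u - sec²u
sec⁴u - sec²u = tan⁴u + tan²u (using Pythagorean)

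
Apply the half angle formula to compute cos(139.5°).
cos(139.5°) = -√((1 + cos 279°)/2) = -0.7604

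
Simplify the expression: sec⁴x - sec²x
sec⁴x - sec²x = tan⁴x + tan²x (using Pythagorean)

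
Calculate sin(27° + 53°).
sin(27° + 53°) = sin 27° cos 53° + cos 27° sin 53° = 0.9848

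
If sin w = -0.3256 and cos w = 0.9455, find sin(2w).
sin(2w) = 2 sin w cos w = -0.6157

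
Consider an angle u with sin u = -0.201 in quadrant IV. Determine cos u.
cos u = √(1 - sin²u) = 0.9796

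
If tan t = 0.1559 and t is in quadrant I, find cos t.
cos t = 0.9881 (using tan²t + 1 = sec²t)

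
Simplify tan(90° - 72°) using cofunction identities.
tan(90° - 72°) = cot(72°)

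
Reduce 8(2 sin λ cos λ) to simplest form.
8(2 sin λ cos λ) = 8(sin(2λ)) (using Double angle)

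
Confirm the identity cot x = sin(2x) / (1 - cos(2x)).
RHS = 2 sin x cos x / (2sin²x) = cos x/sin x = cot x = LHS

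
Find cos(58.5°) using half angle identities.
cos(58.5°) = √((1 + cos 117°)/2) = 0.5225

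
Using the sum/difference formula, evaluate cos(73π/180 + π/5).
cos(73π/180 + π/5) = cos 73π/180 cos π/5 - sin 73π/180 sin π/5 = -0.3256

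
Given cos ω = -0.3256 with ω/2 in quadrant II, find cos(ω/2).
cos(ω/2) = ±√((1 + cos ω)/2); negative since ω/2 ∈ QII, so cos(ω/2) = -0.5807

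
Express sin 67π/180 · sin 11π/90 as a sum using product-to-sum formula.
sin 67π/180 sin 11π/90 = (1/2)[cos(67π/180-11π/90) - cos(67π/180+11π/90)]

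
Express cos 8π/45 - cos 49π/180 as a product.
cos 8π/45 - cos 49π/180 = -2 sin(9π/40) sin(-17π/360)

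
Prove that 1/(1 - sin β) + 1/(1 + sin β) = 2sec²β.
LHS = [(1 + sin β) + (1 - sin β)] / [(1 - sin β)(1 + sin β)] = 2/(1 - sin²β) = 2/cos²β = 2sec²β = RHS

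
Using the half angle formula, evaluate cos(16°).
cos(16°) = √((1 + cos 32°)/2) = 0.9613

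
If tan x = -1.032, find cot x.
cot x = 1/tan x = -0.969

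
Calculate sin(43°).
sin(43°) = 0.682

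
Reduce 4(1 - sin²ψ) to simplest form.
4(1 - sin²ψ) = 4(cos²ψ) (using Pythagorean identity)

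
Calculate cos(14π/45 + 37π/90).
cos(14π/45 + 37π/90) = cos 14π/45 cos 37π/90 - sin 14π/45 sin 37π/90 = -0.6428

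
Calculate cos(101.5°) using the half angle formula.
cos(101.5°) = -√((1 + cos 203°)/2) = -0.1994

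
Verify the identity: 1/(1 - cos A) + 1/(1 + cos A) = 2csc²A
LHS = [(1 + cos A) + (1 - cos A)] / [(1 - cos A)(1 + cos A)] = 2/(1 - cos²A) = 2/sin²A = 2csc²A = RHS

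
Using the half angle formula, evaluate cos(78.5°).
cos(78.5°) = √((1 + cos 157°)/2) = 0.1994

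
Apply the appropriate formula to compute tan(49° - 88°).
tan(49° - 88°) = (tan 49° - tan 88°)/(1 + tan 49° tan 88°) = -0.8098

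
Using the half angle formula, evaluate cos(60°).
cos(60°) = √((1 + cos 120°)/2) = 1/2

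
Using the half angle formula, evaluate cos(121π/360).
cos(121π/360) = √((1 + cos 121π/180)/2) = 0.4924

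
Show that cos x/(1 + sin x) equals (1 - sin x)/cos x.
RHS = (1 - sin x)(1 + sin x) / (cos x(1 + sin x)) = (1 - sin²x) / (cos x(1 + sin x)) = cos²x / (cos x(1 + sin x)) = cos x/(1 + sin x) = LHS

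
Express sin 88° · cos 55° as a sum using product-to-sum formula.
sin 88° cos 55° = (1/2)[sin(88°+55°) + sin(88°-55°)]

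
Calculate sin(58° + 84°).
sin(58° + 84°) = sin 58° cos 84° + cos 58° sin 84° = 0.6157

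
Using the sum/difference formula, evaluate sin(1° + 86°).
sin(1° + 86°) = sin 1° cos 86° + cos 1° sin 86° = 0.9986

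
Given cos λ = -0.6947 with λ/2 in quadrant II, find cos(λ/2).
cos(λ/2) = ±√((1 + cos λ)/2); negative since λ/2 ∈ QII, so cos(λ/2) = -0.3907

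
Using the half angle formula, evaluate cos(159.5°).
cos(159.5°) = -√((1 + cos 319°)/2) = -0.9367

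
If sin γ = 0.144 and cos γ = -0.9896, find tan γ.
tan γ = sin γ / cos γ = -0.1455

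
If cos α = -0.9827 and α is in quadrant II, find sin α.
sin α = 0.1852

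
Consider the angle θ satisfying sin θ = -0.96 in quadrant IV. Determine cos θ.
cos θ = √(1 - sin²θ) = 0.28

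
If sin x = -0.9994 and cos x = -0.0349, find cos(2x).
cos(2x) = cos²x - sin²x = -0.9976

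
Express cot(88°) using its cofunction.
cot(88°) = tan(90° - 88°) = tan(2°)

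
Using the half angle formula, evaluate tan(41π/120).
tan(41π/120) = sin 41π/60 / (1 + cos 41π/60) = 1.842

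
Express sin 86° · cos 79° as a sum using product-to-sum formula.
sin 86° cos 79° = (1/2)[sin(86°+79°) + sin(86°-79°)]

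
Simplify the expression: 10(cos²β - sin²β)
10(cos²β - sin²β) = 10(cos(2β)) (using Double angle)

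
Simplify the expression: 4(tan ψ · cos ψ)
4(tan ψ · cos ψ) = 4(sin ψ) (using Quotient identity)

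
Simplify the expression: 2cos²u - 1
2cos²u - 1 = cos(2u) (using Double angle)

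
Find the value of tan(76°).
tan(76°) = 4.011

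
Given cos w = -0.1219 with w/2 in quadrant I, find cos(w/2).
cos(w/2) = ±√((1 + cos w)/2); positive since w/2 ∈ QI, so cos(w/2) = 0.6626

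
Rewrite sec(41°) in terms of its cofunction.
sec(41°) = csc(90° - 41°) = csc(49°)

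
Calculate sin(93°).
sin(93°) = 0.9986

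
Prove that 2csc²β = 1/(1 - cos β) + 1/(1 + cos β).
RHS = [(1 + cos β) + (1 - cos β)] / [(1 - cos β)(1 + cos β)] = 2/(1 - cos²β) = 2/sin²β = 2csc²β = LHS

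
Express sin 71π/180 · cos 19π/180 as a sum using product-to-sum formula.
sin 71π/180 cos 19π/180 = (1/2)[sin(71π/180+19π/180) + sin(71π/180-19π/180)]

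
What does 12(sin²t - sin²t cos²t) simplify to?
12(sin²t - sin²t cos²t) = 12(sin⁴t) (using Factoring)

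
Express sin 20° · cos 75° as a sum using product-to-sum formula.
sin 20° cos 75° = (1/2)[sin(20°+75°) + sin(20°-75°)]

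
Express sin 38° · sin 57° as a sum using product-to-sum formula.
sin 38° sin 57° = (1/2)[cos(38°-57°) - cos(38°+57°)]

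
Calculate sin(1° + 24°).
sin(1° + 24°) = sin 1° cos 24° + cos 1° sin 24° = 0.4226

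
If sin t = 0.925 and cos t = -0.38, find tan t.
tan t = sin t / cos t = -2.434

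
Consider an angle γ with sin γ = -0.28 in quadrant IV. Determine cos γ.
cos γ = √(1 - sin²γ) = 0.96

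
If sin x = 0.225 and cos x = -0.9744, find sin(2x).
sin(2x) = 2 sin x cos x = -0.4385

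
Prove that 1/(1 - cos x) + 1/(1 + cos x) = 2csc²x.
LHS = [(1 + cos x) + (1 - cos x)] / [(1 - cos x)(1 + cos x)] = 2/(1 - cos²x) = 2/sin²x = 2csc²x = RHS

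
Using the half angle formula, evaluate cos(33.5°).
cos(33.5°) = √((1 + cos 67°)/2) = 0.8339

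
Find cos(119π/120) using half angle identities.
cos(119π/120) = -√((1 + cos 119π/60)/2) = -0.9997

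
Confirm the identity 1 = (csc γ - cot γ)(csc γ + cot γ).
RHS = csc²γ - cot²γ = (1 + cot²γ) - cot²γ = 1 = LHS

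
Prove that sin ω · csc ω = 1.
LHS = sin ω · (1/sin ω) = 1 = RHS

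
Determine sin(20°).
sin(20°) = 0.342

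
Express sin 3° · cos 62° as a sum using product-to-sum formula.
sin 3° cos 62° = (1/2)[sin(3°+62°) + sin(3°-62°)]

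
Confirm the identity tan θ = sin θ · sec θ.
RHS = sin θ · (1/cos θ) = sin θ/cos θ = tan θ = LHS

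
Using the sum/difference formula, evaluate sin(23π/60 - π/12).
sin(23π/60 - π/12) = sin 23π/60 cos π/12 - cos 23π/60 sin π/12 = 0.809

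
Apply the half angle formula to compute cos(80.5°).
cos(80.5°) = √((1 + cos 161°)/2) = 0.165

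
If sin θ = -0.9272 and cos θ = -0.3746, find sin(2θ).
sin(2θ) = 2 sin θ cos θ = 0.6947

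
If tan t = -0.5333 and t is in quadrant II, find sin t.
sin t = 0.4706 (using tan²t + 1 = sec²t)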